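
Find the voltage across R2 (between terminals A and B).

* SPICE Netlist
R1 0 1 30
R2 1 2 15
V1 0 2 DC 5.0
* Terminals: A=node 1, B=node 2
R1 and R2 are in series across V1 (node 0 → node 1 → node 2), and the output A–B is taken across R2, so this is a voltage divider.
Series current: I = V1/(R1 + R2) = 5/(30 + 15) = 5/45 = 0.1111 A
V_R2 = I × R2 = V1 × R2/(R1 + R2) = 5 × 15/45 = 1.667 V

Final answer: 1.667 V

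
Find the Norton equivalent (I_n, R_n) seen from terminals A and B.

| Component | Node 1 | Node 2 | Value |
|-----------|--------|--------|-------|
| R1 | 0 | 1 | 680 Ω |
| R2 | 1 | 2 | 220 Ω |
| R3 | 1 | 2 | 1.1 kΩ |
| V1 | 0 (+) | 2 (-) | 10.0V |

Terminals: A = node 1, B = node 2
Find the Thévenin equivalent first; then I_n = V_th/R_th and R_n = R_th.
Step 1 — V_th is the open-circuit voltage V_A - V_B (nothing connected across the terminals).
Nodal analysis, taking node 2 as the 0 V reference.
Source V1 fixes V_0 = 10 V.
KCL at each unknown node (sum of currents leaving = 0; resistances in Ω):
  Node 1: (V_1 - 10)/680 + (V_1 - 0)/220 + (V_1 - 0)/1100 = 0
Collecting terms: 0.006925 × V_1 = 0.01471  =>  V_1 = 2.124 V
V_th = V_1 - V_2 = 2.124 - 0 = 2.124 V
Step 2 — R_th: zero the source — replace V1 by a short circuit (node 2 merges into node 0) — and find the resistance seen between A (node 1) and B (node 0).
Reduce the network between node 1 (A) and node 0 (B) by series/parallel combination:
  Rp1 = R1 ‖ R2 ‖ R3 (parallel, all between nodes 0 and 1) = 1/(1/680 + 1/220 + 1/1100) = 144.4 Ω
R_th = 144.4 Ω
I_n = V_th/R_th = 2.124/144.4 = 0.01471 A, and R_n = R_th = 144.4 Ω

Final answer: I_n = 0.01471 A, R_n = 144.4 Ω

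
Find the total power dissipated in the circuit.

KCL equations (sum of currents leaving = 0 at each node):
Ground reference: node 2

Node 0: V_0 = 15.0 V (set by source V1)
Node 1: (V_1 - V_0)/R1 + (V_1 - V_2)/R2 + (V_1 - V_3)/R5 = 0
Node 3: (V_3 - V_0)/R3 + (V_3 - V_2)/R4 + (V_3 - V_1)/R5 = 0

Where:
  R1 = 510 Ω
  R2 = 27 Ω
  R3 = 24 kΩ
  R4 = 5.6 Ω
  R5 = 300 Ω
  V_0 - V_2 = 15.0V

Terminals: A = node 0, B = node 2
Nodal analysis, taking node 2 as the 0 V reference.
Source V1 fixes V_0 = 15 V.
KCL at each unknown node (sum of currents leaving = 0; resistances in Ω):
  Node 1: (V_1 - 15)/510 + (V_1 - 0)/27 + (V_1 - V_3)/300 = 0
  Node 3: (V_3 - 15)/24000 + (V_3 - 0)/5.6 + (V_3 - V_1)/300 = 0
Collecting terms (coefficients in siemens):
  0.04233·V_1 - 0.003333·V_3 = 0.02941
  0.1819·V_3 - 0.003333·V_1 = 0.000625
Determinant D = (0.04233)(0.1819) - (-0.003333)(-0.003333) = 0.007691
V_1 = [(0.02941)(0.1819) - (-0.003333)(0.000625)]/D = 0.6961 V
V_3 = [(0.04233)(0.000625) - (0.02941)(-0.003333)]/D = 0.01619 V
Power in each resistor, P = (ΔV)²/R:
  P_R1 = (15 - 0.6961)²/510 = 0.4012 W
  P_R2 = (0.6961 - 0)²/27 = 0.01795 W
  P_R3 = (15 - 0.01619)²/24000 = 0.009355 W
  P_R4 = (0 - 0.01619)²/5.6 = 0.00004679 W
  P_R5 = (0.6961 - 0.01619)²/300 = 0.001541 W
P_total = P_R1 + P_R2 + P_R3 + P_R4 + P_R5 = 0.4301 W

Final answer: 0.4301 W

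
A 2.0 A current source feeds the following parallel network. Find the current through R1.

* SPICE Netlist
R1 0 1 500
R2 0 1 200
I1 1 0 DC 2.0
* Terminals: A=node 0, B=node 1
All resistors sit directly between nodes 0 and 1, so they are in parallel and share one voltage V; the full source current 2 A splits among them.
1/R_par = 1/500 + 1/200 = 0.007 S  =>  R_par = 142.9 Ω
V = I × R_par = 2 × 142.9 = 285.7 V
I_R1 = V/R1 = 285.7/500 = 0.5714 A

Final answer: 0.5714 A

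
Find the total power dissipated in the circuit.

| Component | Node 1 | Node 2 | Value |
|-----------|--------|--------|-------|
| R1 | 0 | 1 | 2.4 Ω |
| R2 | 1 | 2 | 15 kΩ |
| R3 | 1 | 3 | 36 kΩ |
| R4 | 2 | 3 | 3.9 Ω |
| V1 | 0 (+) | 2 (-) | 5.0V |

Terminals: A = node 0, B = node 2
Nodal analysis, taking node 2 as the 0 V reference.
Source V1 fixes V_0 = 5 V.
KCL at each unknown node (sum of currents leaving = 0; resistances in Ω):
  Node 1: (V_1 - 5)/2.4 + (V_1 - 0)/15000 + (V_1 - V_3)/36000 = 0
  Node 3: (V_3 - V_1)/36000 + (V_3 - 0)/3.9 = 0
Collecting terms (coefficients in siemens):
  0.4168·V_1 - 0.00002778·V_3 = 2.083
  0.2564·V_3 - 0.00002778·V_1 = 0
Determinant D = (0.4168)(0.2564) - (-0.00002778)(-0.00002778) = 0.1069
V_1 = [(2.083)(0.2564) - (-0.00002778)(0)]/D = 4.999 V
V_3 = [(0.4168)(0) - (2.083)(-0.00002778)]/D = 0.0005415 V
Power in each resistor, P = (ΔV)²/R:
  P_R1 = (5 - 4.999)²/2.4 = 0.0000005349 W
  P_R2 = (4.999 - 0)²/15000 = 0.001666 W
  P_R3 = (4.999 - 0.0005415)²/36000 = 0.000694 W
  P_R4 = (0 - 0.0005415)²/3.9 = 0.00000007518 W
P_total = P_R1 + P_R2 + P_R3 + P_R4 = 0.002361 W

Final answer: 0.002361 W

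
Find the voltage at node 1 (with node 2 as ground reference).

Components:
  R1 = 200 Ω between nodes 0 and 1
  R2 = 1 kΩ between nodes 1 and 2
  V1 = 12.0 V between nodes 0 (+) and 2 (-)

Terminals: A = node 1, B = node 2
Nodal analysis, taking node 2 as the 0 V reference.
Source V1 fixes V_0 = 12 V.
KCL at each unknown node (sum of currents leaving = 0; resistances in Ω):
  Node 1: (V_1 - 12)/200 + (V_1 - 0)/1000 = 0
Collecting terms: 0.006 × V_1 = 0.06  =>  V_1 = 10 V
The requested potential is V_1 = 10 V.

Final answer: V_1 = 10 V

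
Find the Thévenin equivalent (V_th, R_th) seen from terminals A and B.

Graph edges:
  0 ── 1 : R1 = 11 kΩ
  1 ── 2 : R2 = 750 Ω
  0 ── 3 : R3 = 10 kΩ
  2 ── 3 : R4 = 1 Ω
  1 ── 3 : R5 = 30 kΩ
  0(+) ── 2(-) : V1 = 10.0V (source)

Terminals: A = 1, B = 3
Step 1 — V_th is the open-circuit voltage V_A - V_B (nothing connected across the terminals).
Nodal analysis, taking node 2 as the 0 V reference.
Source V1 fixes V_0 = 10 V.
KCL at each unknown node (sum of currents leaving = 0; resistances in Ω):
  Node 1: (V_1 - 10)/11000 + (V_1 - 0)/750 + (V_1 - V_3)/30000 = 0
  Node 3: (V_3 - 10)/10000 + (V_3 - 0)/1 + (V_3 - V_1)/30000 = 0
Collecting terms (coefficients in siemens):
  0.001458·V_1 - 0.00003333·V_3 = 0.0009091
  1·V_3 - 0.00003333·V_1 = 0.001
Determinant D = (0.001458)(1) - (-0.00003333)(-0.00003333) = 0.001458
V_1 = [(0.0009091)(1) - (-0.00003333)(0.001)]/D = 0.6237 V
V_3 = [(0.001458)(0.001) - (0.0009091)(-0.00003333)]/D = 0.001021 V
V_th = V_1 - V_3 = 0.6237 - 0.001021 = 0.6227 V
Step 2 — R_th: zero the source — replace V1 by a short circuit (node 2 merges into node 0) — and find the resistance seen between A (node 1) and B (node 3).
Reduce the network between node 1 (A) and node 3 (B) by series/parallel combination:
  Rp1 = R1 ‖ R2 (parallel, both between nodes 0 and 1) = 1/(1/11000 + 1/750) = 702.1 Ω
  Rp2 = R3 ‖ R4 (parallel, both between nodes 0 and 3) = 1/(1/10000 + 1/1) = 0.9999 Ω
  Rs1 = Rp1 + Rp2 (series, joined only at node 0) = 702.1 + 0.9999 = 703.1 Ω
  Rp3 = R5 ‖ Rs1 (parallel, both between nodes 1 and 3) = 1/(1/30000 + 1/703.1) = 687 Ω
R_th = 687 Ω

Final answer: V_th = 0.6227 V, R_th = 687 Ω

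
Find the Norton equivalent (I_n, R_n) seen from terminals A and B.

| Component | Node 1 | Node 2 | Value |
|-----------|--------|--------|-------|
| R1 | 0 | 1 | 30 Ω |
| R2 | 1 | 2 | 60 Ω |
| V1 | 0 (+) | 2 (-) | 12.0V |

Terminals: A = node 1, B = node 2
Find the Thévenin equivalent first; then I_n = V_th/R_th and R_n = R_th.
Step 1 — V_th is the open-circuit voltage V_A - V_B (nothing connected across the terminals).
Nodal analysis, taking node 2 as the 0 V reference.
Source V1 fixes V_0 = 12 V.
KCL at each unknown node (sum of currents leaving = 0; resistances in Ω):
  Node 1: (V_1 - 12)/30 + (V_1 - 0)/60 = 0
Collecting terms: 0.05 × V_1 = 0.4  =>  V_1 = 8 V
V_th = V_1 - V_2 = 8 - 0 = 8 V
Step 2 — R_th: zero the source — replace V1 by a short circuit (node 2 merges into node 0) — and find the resistance seen between A (node 1) and B (node 0).
Reduce the network between node 1 (A) and node 0 (B) by series/parallel combination:
  Rp1 = R1 ‖ R2 (parallel, both between nodes 0 and 1) = 1/(1/30 + 1/60) = 20 Ω
R_th = 20 Ω
I_n = V_th/R_th = 8/20 = 0.4 A, and R_n = R_th = 20 Ω

Final answer: I_n = 0.4 A, R_n = 20 Ω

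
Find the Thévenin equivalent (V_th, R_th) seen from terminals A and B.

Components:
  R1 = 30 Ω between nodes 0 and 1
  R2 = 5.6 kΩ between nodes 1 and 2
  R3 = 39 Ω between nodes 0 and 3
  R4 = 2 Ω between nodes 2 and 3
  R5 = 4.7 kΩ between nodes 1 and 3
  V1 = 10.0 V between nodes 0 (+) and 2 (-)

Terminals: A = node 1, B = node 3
Step 1 — V_th is the open-circuit voltage V_A - V_B (nothing connected across the terminals).
Nodal analysis, taking node 2 as the 0 V reference.
Source V1 fixes V_0 = 10 V.
KCL at each unknown node (sum of currents leaving = 0; resistances in Ω):
  Node 1: (V_1 - 10)/30 + (V_1 - 0)/5600 + (V_1 - V_3)/4700 = 0
  Node 3: (V_3 - 10)/39 + (V_3 - 0)/2 + (V_3 - V_1)/4700 = 0
Collecting terms (coefficients in siemens):
  0.03372·V_1 - 0.0002128·V_3 = 0.3333
  0.5259·V_3 - 0.0002128·V_1 = 0.2564
Determinant D = (0.03372)(0.5259) - (-0.0002128)(-0.0002128) = 0.01773
V_1 = [(0.3333)(0.5259) - (-0.0002128)(0.2564)]/D = 9.887 V
V_3 = [(0.03372)(0.2564) - (0.3333)(-0.0002128)]/D = 0.4916 V
V_th = V_1 - V_3 = 9.887 - 0.4916 = 9.395 V
Step 2 — R_th: zero the source — replace V1 by a short circuit (node 2 merges into node 0) — and find the resistance seen between A (node 1) and B (node 3).
Reduce the network between node 1 (A) and node 3 (B) by series/parallel combination:
  Rp1 = R1 ‖ R2 (parallel, both between nodes 0 and 1) = 1/(1/30 + 1/5600) = 29.84 Ω
  Rp2 = R3 ‖ R4 (parallel, both between nodes 0 and 3) = 1/(1/39 + 1/2) = 1.902 Ω
  Rs1 = Rp1 + Rp2 (series, joined only at node 0) = 29.84 + 1.902 = 31.74 Ω
  Rp3 = R5 ‖ Rs1 (parallel, both between nodes 1 and 3) = 1/(1/4700 + 1/31.74) = 31.53 Ω
R_th = 31.53 Ω

Final answer: V_th = 9.395 V, R_th = 31.53 Ω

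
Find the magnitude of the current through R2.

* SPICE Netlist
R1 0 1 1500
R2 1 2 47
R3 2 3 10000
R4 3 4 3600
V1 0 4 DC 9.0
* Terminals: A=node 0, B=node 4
Nodal analysis, taking node 4 as the 0 V reference.
Source V1 fixes V_0 = 9 V.
KCL at each unknown node (sum of currents leaving = 0; resistances in Ω):
  Node 1: (V_1 - 9)/1500 + (V_1 - V_2)/47 = 0
  Node 2: (V_2 - V_1)/47 + (V_2 - V_3)/10000 = 0
  Node 3: (V_3 - V_2)/10000 + (V_3 - 0)/3600 = 0
Collecting terms (coefficients in siemens):
  0.02194·V_1 - 0.02128·V_2 = 0.006
  0.02138·V_2 - 0.02128·V_1 - 0.0001·V_3 = 0
  0.0003778·V_3 - 0.0001·V_2 = 0
Solving these 3 simultaneous equations (Gaussian elimination) gives:
  V_1 = 8.109 V, V_2 = 8.081 V, V_3 = 2.139 V
I_R2 = (V_1 - V_2)/R2 = (8.109 - 8.081)/47 = 0.0005942 A
|I_R2| = 0.0005942 A

Final answer: |I_R2| = 0.0005942 A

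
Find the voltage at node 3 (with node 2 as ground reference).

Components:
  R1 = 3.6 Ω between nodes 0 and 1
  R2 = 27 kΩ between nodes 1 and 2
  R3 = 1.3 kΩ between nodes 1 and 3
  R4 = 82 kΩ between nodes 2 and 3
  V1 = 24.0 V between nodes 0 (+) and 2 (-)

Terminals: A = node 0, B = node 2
Nodal analysis, taking node 2 as the 0 V reference.
Source V1 fixes V_0 = 24 V.
KCL at each unknown node (sum of currents leaving = 0; resistances in Ω):
  Node 1: (V_1 - 24)/3.6 + (V_1 - 0)/27000 + (V_1 - V_3)/1300 = 0
  Node 3: (V_3 - V_1)/1300 + (V_3 - 0)/82000 = 0
Collecting terms (coefficients in siemens):
  0.2786·V_1 - 0.0007692·V_3 = 6.667
  0.0007814·V_3 - 0.0007692·V_1 = 0
Determinant D = (0.2786)(0.0007814) - (-0.0007692)(-0.0007692) = 0.0002171
V_1 = [(6.667)(0.0007814) - (-0.0007692)(0)]/D = 24 V
V_3 = [(0.2786)(0) - (6.667)(-0.0007692)]/D = 23.62 V
The requested potential is V_3 = 23.62 V.

Final answer: V_3 = 23.62 V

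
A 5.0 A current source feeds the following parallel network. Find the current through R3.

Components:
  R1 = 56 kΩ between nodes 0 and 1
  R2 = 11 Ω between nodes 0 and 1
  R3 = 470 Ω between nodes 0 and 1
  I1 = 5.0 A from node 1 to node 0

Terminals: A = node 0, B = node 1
All resistors sit directly between nodes 0 and 1, so they are in parallel and share one voltage V; the full source current 5 A splits among them.
1/R_par = 1/56000 + 1/11 + 1/470 = 0.09305 S  =>  R_par = 10.75 Ω
V = I × R_par = 5 × 10.75 = 53.73 V
I_R3 = V/R3 = 53.73/470 = 0.1143 A

Final answer: 0.1143 A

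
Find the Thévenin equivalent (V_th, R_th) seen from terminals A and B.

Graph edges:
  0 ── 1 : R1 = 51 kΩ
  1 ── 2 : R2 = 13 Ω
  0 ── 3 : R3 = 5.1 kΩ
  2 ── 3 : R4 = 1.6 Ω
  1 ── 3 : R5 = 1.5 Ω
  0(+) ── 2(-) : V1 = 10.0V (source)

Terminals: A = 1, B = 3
Step 1 — V_th is the open-circuit voltage V_A - V_B (nothing connected across the terminals).
Nodal analysis, taking node 2 as the 0 V reference.
Source V1 fixes V_0 = 10 V.
KCL at each unknown node (sum of currents leaving = 0; resistances in Ω):
  Node 1: (V_1 - 10)/51000 + (V_1 - 0)/13 + (V_1 - V_3)/1.5 = 0
  Node 3: (V_3 - 10)/5100 + (V_3 - 0)/1.6 + (V_3 - V_1)/1.5 = 0
Collecting terms (coefficients in siemens):
  0.7436·V_1 - 0.6667·V_3 = 0.0001961
  1.292·V_3 - 0.6667·V_1 = 0.001961
Determinant D = (0.7436)(1.292) - (-0.6667)(-0.6667) = 0.5162
V_1 = [(0.0001961)(1.292) - (-0.6667)(0.001961)]/D = 0.003023 V
V_3 = [(0.7436)(0.001961) - (0.0001961)(-0.6667)]/D = 0.003078 V
V_th = V_1 - V_3 = 0.003023 - 0.003078 = -0.00005479 V
Step 2 — R_th: zero the source — replace V1 by a short circuit (node 2 merges into node 0) — and find the resistance seen between A (node 1) and B (node 3).
Reduce the network between node 1 (A) and node 3 (B) by series/parallel combination:
  Rp1 = R1 ‖ R2 (parallel, both between nodes 0 and 1) = 1/(1/51000 + 1/13) = 13 Ω
  Rp2 = R3 ‖ R4 (parallel, both between nodes 0 and 3) = 1/(1/5100 + 1/1.6) = 1.599 Ω
  Rs1 = Rp1 + Rp2 (series, joined only at node 0) = 13 + 1.599 = 14.6 Ω
  Rp3 = R5 ‖ Rs1 (parallel, both between nodes 1 and 3) = 1/(1/1.5 + 1/14.6) = 1.36 Ω
R_th = 1.36 Ω

Final answer: V_th = -5.479e-05 V, R_th = 1.36 Ω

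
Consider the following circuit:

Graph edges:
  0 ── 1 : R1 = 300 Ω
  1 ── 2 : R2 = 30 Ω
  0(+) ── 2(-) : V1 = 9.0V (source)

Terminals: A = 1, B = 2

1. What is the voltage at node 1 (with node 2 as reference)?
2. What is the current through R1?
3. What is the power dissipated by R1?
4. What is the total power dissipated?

Nodal analysis, taking node 2 as the 0 V reference.
Source V1 fixes V_0 = 9 V.
KCL at each unknown node (sum of currents leaving = 0; resistances in Ω):
  Node 1: (V_1 - 9)/300 + (V_1 - 0)/30 = 0
Collecting terms: 0.03667 × V_1 = 0.03  =>  V_1 = 0.8182 V
Part 1:
  Read off the nodal solution: V_1 = 0.8182 V
Part 2:
  I_R1 = (V_0 - V_1)/R1 = (9 - 0.8182)/300 = 0.02727 A
  Magnitude: I_R1 = 0.02727 A
Part 3:
  I_R1 = (V_0 - V_1)/R1 = (9 - 0.8182)/300 = 0.02727 A
  P_R1 = I_R1² × R1 = (0.02727)² × 300 = 0.2231 W
Part 4:
  Power in each resistor, P = (ΔV)²/R:
    P_R1 = (9 - 0.8182)²/300 = 0.2231 W
    P_R2 = (0.8182 - 0)²/30 = 0.02231 W
  P_total = P_R1 + P_R2 = 0.2455 W

Final answers:
1. V_1 = 0.8182 V
2. I_R1 = 0.02727 A
3. P_R1 = 0.2231 W
4. P_total = 0.2455 W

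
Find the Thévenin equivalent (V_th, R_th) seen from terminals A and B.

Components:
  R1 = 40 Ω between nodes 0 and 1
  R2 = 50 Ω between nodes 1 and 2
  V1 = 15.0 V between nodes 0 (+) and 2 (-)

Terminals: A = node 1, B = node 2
Step 1 — V_th is the open-circuit voltage V_A - V_B (nothing connected across the terminals).
Nodal analysis, taking node 2 as the 0 V reference.
Source V1 fixes V_0 = 15 V.
KCL at each unknown node (sum of currents leaving = 0; resistances in Ω):
  Node 1: (V_1 - 15)/40 + (V_1 - 0)/50 = 0
Collecting terms: 0.045 × V_1 = 0.375  =>  V_1 = 8.333 V
V_th = V_1 - V_2 = 8.333 - 0 = 8.333 V
Step 2 — R_th: zero the source — replace V1 by a short circuit (node 2 merges into node 0) — and find the resistance seen between A (node 1) and B (node 0).
Reduce the network between node 1 (A) and node 0 (B) by series/parallel combination:
  Rp1 = R1 ‖ R2 (parallel, both between nodes 0 and 1) = 1/(1/40 + 1/50) = 22.22 Ω
R_th = 22.22 Ω

Final answer: V_th = 8.333 V, R_th = 22.22 Ω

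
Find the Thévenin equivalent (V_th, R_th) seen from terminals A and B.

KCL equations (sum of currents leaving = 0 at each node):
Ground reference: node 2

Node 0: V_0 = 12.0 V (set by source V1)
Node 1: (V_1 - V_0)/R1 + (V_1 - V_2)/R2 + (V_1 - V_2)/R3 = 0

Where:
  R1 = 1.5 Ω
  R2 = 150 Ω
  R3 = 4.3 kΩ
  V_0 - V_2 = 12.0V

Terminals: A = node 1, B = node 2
Step 1 — V_th is the open-circuit voltage V_A - V_B (nothing connected across the terminals).
Nodal analysis, taking node 2 as the 0 V reference.
Source V1 fixes V_0 = 12 V.
KCL at each unknown node (sum of currents leaving = 0; resistances in Ω):
  Node 1: (V_1 - 12)/1.5 + (V_1 - 0)/150 + (V_1 - 0)/4300 = 0
Collecting terms: 0.6736 × V_1 = 8  =>  V_1 = 11.88 V
V_th = V_1 - V_2 = 11.88 - 0 = 11.88 V
Step 2 — R_th: zero the source — replace V1 by a short circuit (node 2 merges into node 0) — and find the resistance seen between A (node 1) and B (node 0).
Reduce the network between node 1 (A) and node 0 (B) by series/parallel combination:
  Rp1 = R1 ‖ R2 ‖ R3 (parallel, all between nodes 0 and 1) = 1/(1/1.5 + 1/150 + 1/4300) = 1.485 Ω
R_th = 1.485 Ω

Final answer: V_th = 11.88 V, R_th = 1.485 Ω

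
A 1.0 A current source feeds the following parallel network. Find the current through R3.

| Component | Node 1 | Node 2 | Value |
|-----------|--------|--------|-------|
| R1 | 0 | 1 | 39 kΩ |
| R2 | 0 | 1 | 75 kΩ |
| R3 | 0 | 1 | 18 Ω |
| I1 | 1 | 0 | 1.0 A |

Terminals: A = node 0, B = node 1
All resistors sit directly between nodes 0 and 1, so they are in parallel and share one voltage V; the full source current 1 A splits among them.
1/R_par = 1/39000 + 1/75000 + 1/18 = 0.05559 S  =>  R_par = 17.99 Ω
V = I × R_par = 1 × 17.99 = 17.99 V
I_R3 = V/R3 = 17.99/18 = 0.9993 A

Final answer: 0.9993 A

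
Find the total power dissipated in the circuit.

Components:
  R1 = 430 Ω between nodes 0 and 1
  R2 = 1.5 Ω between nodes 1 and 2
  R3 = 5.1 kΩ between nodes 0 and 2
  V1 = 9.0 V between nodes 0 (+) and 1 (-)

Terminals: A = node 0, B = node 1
Nodal analysis, taking node 1 as the 0 V reference.
Source V1 fixes V_0 = 9 V.
KCL at each unknown node (sum of currents leaving = 0; resistances in Ω):
  Node 2: (V_2 - 0)/1.5 + (V_2 - 9)/5100 = 0
Collecting terms: 0.6669 × V_2 = 0.001765  =>  V_2 = 0.002646 V
Power in each resistor, P = (ΔV)²/R:
  P_R1 = (9 - 0)²/430 = 0.1884 W
  P_R2 = (0 - 0.002646)²/1.5 = 0.000004669 W
  P_R3 = (9 - 0.002646)²/5100 = 0.01587 W
P_total = P_R1 + P_R2 + P_R3 = 0.2042 W

Final answer: 0.2042 W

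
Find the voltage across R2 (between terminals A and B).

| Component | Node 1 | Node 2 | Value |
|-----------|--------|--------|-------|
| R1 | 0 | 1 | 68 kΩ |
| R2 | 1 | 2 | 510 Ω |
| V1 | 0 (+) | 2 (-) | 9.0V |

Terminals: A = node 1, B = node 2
R1 and R2 are in series across V1 (node 0 → node 1 → node 2), and the output A–B is taken across R2, so this is a voltage divider.
Series current: I = V1/(R1 + R2) = 9/(68000 + 510) = 9/68510 = 0.0001314 A
V_R2 = I × R2 = V1 × R2/(R1 + R2) = 9 × 510/68510 = 0.067 V

Final answer: 0.067 V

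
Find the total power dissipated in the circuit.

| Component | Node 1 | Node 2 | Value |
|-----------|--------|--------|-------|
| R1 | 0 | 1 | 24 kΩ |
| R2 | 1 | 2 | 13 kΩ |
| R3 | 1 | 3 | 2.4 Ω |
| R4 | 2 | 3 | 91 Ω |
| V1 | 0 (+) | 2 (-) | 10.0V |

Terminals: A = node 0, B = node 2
Nodal analysis, taking node 2 as the 0 V reference.
Source V1 fixes V_0 = 10 V.
KCL at each unknown node (sum of currents leaving = 0; resistances in Ω):
  Node 1: (V_1 - 10)/24000 + (V_1 - 0)/13000 + (V_1 - V_3)/2.4 = 0
  Node 3: (V_3 - V_1)/2.4 + (V_3 - 0)/91 = 0
Collecting terms (coefficients in siemens):
  0.4168·V_1 - 0.4167·V_3 = 0.0004167
  0.4277·V_3 - 0.4167·V_1 = 0
Determinant D = (0.4168)(0.4277) - (-0.4167)(-0.4167) = 0.004629
V_1 = [(0.0004167)(0.4277) - (-0.4167)(0)]/D = 0.03849 V
V_3 = [(0.4168)(0) - (0.0004167)(-0.4167)]/D = 0.0375 V
Power in each resistor, P = (ΔV)²/R:
  P_R1 = (10 - 0.03849)²/24000 = 0.004135 W
  P_R2 = (0.03849 - 0)²/13000 = 0.000000114 W
  P_R3 = (0.03849 - 0.0375)²/2.4 = 0.0000004076 W
  P_R4 = (0 - 0.0375)²/91 = 0.00001545 W
P_total = P_R1 + P_R2 + P_R3 + P_R4 = 0.004151 W

Final answer: 0.004151 W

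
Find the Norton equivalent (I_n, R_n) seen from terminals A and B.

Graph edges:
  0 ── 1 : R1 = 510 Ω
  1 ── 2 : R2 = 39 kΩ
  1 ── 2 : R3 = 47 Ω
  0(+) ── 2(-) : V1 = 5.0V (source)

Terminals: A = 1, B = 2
Find the Thévenin equivalent first; then I_n = V_th/R_th and R_n = R_th.
Step 1 — V_th is the open-circuit voltage V_A - V_B (nothing connected across the terminals).
Nodal analysis, taking node 2 as the 0 V reference.
Source V1 fixes V_0 = 5 V.
KCL at each unknown node (sum of currents leaving = 0; resistances in Ω):
  Node 1: (V_1 - 5)/510 + (V_1 - 0)/39000 + (V_1 - 0)/47 = 0
Collecting terms: 0.02326 × V_1 = 0.009804  =>  V_1 = 0.4214 V
V_th = V_1 - V_2 = 0.4214 - 0 = 0.4214 V
Step 2 — R_th: zero the source — replace V1 by a short circuit (node 2 merges into node 0) — and find the resistance seen between A (node 1) and B (node 0).
Reduce the network between node 1 (A) and node 0 (B) by series/parallel combination:
  Rp1 = R1 ‖ R2 ‖ R3 (parallel, all between nodes 0 and 1) = 1/(1/510 + 1/39000 + 1/47) = 42.99 Ω
R_th = 42.99 Ω
I_n = V_th/R_th = 0.4214/42.99 = 0.009804 A, and R_n = R_th = 42.99 Ω

Final answer: I_n = 0.009804 A, R_n = 42.99 Ω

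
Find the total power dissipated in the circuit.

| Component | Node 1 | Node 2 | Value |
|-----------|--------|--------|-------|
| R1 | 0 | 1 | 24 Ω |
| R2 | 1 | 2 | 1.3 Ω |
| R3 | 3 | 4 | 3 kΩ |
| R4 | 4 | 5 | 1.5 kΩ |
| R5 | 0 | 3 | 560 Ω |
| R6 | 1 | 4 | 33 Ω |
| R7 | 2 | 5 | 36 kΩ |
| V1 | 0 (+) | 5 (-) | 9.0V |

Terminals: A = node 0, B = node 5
Nodal analysis, taking node 5 as the 0 V reference.
Source V1 fixes V_0 = 9 V.
KCL at each unknown node (sum of currents leaving = 0; resistances in Ω):
  Node 1: (V_1 - 9)/24 + (V_1 - V_2)/1.3 + (V_1 - V_4)/33 = 0
  Node 2: (V_2 - V_1)/1.3 + (V_2 - 0)/36000 = 0
  Node 3: (V_3 - V_4)/3000 + (V_3 - 9)/560 = 0
  Node 4: (V_4 - V_3)/3000 + (V_4 - 0)/1500 + (V_4 - V_1)/33 = 0
Collecting terms (coefficients in siemens):
  0.8412·V_1 - 0.7692·V_2 - 0.0303·V_4 = 0.375
  0.7693·V_2 - 0.7692·V_1 = 0
  0.002119·V_3 - 0.0003333·V_4 = 0.01607
  0.0313·V_4 - 0.0303·V_1 - 0.0003333·V_3 = 0
Solving these 4 simultaneous equations (Gaussian elimination) gives:
  V_1 = 8.858 V, V_2 = 8.857 V, V_3 = 8.948 V, V_4 = 8.67 V
Power in each resistor, P = (ΔV)²/R:
  P_R1 = (9 - 8.858)²/24 = 0.0008449 W
  P_R2 = (8.858 - 8.857)²/1.3 = 0.00000007869 W
  P_R3 = (8.948 - 8.67)²/3000 = 0.00002579 W
  P_R4 = (8.67 - 0)²/1500 = 0.05011 W
  P_R5 = (9 - 8.948)²/560 = 0.000004814 W
  P_R6 = (8.858 - 8.67)²/33 = 0.001067 W
  P_R7 = (8.857 - 0)²/36000 = 0.002179 W
P_total = P_R1 + P_R2 + P_R3 + P_R4 + P_R5 + P_R6 + P_R7 = 0.05423 W

Final answer: 0.05423 W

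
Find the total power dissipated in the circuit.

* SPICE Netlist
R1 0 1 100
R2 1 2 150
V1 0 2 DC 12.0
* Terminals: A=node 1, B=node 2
Nodal analysis, taking node 2 as the 0 V reference.
Source V1 fixes V_0 = 12 V.
KCL at each unknown node (sum of currents leaving = 0; resistances in Ω):
  Node 1: (V_1 - 12)/100 + (V_1 - 0)/150 = 0
Collecting terms: 0.01667 × V_1 = 0.12  =>  V_1 = 7.2 V
Power in each resistor, P = (ΔV)²/R:
  P_R1 = (12 - 7.2)²/100 = 0.2304 W
  P_R2 = (7.2 - 0)²/150 = 0.3456 W
P_total = P_R1 + P_R2 = 0.576 W

Final answer: 0.576 W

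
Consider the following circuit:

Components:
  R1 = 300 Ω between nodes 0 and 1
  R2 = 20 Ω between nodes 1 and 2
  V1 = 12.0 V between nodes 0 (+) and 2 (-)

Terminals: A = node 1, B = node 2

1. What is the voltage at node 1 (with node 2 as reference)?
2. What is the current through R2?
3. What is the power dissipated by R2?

Nodal analysis, taking node 2 as the 0 V reference.
Source V1 fixes V_0 = 12 V.
KCL at each unknown node (sum of currents leaving = 0; resistances in Ω):
  Node 1: (V_1 - 12)/300 + (V_1 - 0)/20 = 0
Collecting terms: 0.05333 × V_1 = 0.04  =>  V_1 = 0.75 V
Part 1:
  Read off the nodal solution: V_1 = 0.75 V
Part 2:
  I_R2 = (V_1 - V_2)/R2 = (0.75 - 0)/20 = 0.0375 A
  Magnitude: I_R2 = 0.0375 A
Part 3:
  I_R2 = (V_1 - V_2)/R2 = (0.75 - 0)/20 = 0.0375 A
  P_R2 = I_R2² × R2 = (0.0375)² × 20 = 0.02813 W

Final answers:
1. V_1 = 0.75 V
2. I_R2 = 0.0375 A
3. P_R2 = 0.02813 W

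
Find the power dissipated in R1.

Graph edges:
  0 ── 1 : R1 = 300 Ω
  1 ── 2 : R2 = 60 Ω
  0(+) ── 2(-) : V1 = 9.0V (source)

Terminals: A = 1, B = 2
Nodal analysis, taking node 2 as the 0 V reference.
Source V1 fixes V_0 = 9 V.
KCL at each unknown node (sum of currents leaving = 0; resistances in Ω):
  Node 1: (V_1 - 9)/300 + (V_1 - 0)/60 = 0
Collecting terms: 0.02 × V_1 = 0.03  =>  V_1 = 1.5 V
I_R1 = (V_0 - V_1)/R1 = (9 - 1.5)/300 = 0.025 A
P_R1 = I_R1² × R1 = (0.025)² × 300 = 0.1875 W

Final answer: 0.1875 W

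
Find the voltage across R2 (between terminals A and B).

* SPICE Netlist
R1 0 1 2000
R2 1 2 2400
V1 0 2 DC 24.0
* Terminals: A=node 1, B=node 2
R1 and R2 are in series across V1 (node 0 → node 1 → node 2), and the output A–B is taken across R2, so this is a voltage divider.
Series current: I = V1/(R1 + R2) = 24/(2000 + 2400) = 24/4400 = 0.005455 A
V_R2 = I × R2 = V1 × R2/(R1 + R2) = 24 × 2400/4400 = 13.09 V

Final answer: 13.09 V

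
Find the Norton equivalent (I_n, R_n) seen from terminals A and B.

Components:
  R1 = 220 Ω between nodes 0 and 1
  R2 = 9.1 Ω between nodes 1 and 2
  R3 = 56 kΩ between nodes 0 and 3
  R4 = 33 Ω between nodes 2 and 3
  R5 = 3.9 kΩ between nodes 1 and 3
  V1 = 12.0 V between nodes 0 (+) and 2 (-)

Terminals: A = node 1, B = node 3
Find the Thévenin equivalent first; then I_n = V_th/R_th and R_n = R_th.
Step 1 — V_th is the open-circuit voltage V_A - V_B (nothing connected across the terminals).
Nodal analysis, taking node 2 as the 0 V reference.
Source V1 fixes V_0 = 12 V.
KCL at each unknown node (sum of currents leaving = 0; resistances in Ω):
  Node 1: (V_1 - 12)/220 + (V_1 - 0)/9.1 + (V_1 - V_3)/3900 = 0
  Node 3: (V_3 - 12)/56000 + (V_3 - 0)/33 + (V_3 - V_1)/3900 = 0
Collecting terms (coefficients in siemens):
  0.1147·V_1 - 0.0002564·V_3 = 0.05455
  0.03058·V_3 - 0.0002564·V_1 = 0.0002143
Determinant D = (0.1147)(0.03058) - (-0.0002564)(-0.0002564) = 0.003507
V_1 = [(0.05455)(0.03058) - (-0.0002564)(0.0002143)]/D = 0.4756 V
V_3 = [(0.1147)(0.0002143) - (0.05455)(-0.0002564)]/D = 0.011 V
V_th = V_1 - V_3 = 0.4756 - 0.011 = 0.4646 V
Step 2 — R_th: zero the source — replace V1 by a short circuit (node 2 merges into node 0) — and find the resistance seen between A (node 1) and B (node 3).
Reduce the network between node 1 (A) and node 3 (B) by series/parallel combination:
  Rp1 = R1 ‖ R2 (parallel, both between nodes 0 and 1) = 1/(1/220 + 1/9.1) = 8.739 Ω
  Rp2 = R3 ‖ R4 (parallel, both between nodes 0 and 3) = 1/(1/56000 + 1/33) = 32.98 Ω
  Rs1 = Rp1 + Rp2 (series, joined only at node 0) = 8.739 + 32.98 = 41.72 Ω
  Rp3 = R5 ‖ Rs1 (parallel, both between nodes 1 and 3) = 1/(1/3900 + 1/41.72) = 41.28 Ω
R_th = 41.28 Ω
I_n = V_th/R_th = 0.4646/41.28 = 0.01126 A, and R_n = R_th = 41.28 Ω

Final answer: I_n = 0.01126 A, R_n = 41.28 Ω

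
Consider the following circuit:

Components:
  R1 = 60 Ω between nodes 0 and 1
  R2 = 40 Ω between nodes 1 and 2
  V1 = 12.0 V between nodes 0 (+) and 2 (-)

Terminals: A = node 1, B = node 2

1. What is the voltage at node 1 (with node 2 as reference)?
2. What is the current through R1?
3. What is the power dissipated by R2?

Nodal analysis, taking node 2 as the 0 V reference.
Source V1 fixes V_0 = 12 V.
KCL at each unknown node (sum of currents leaving = 0; resistances in Ω):
  Node 1: (V_1 - 12)/60 + (V_1 - 0)/40 = 0
Collecting terms: 0.04167 × V_1 = 0.2  =>  V_1 = 4.8 V
Part 1:
  Read off the nodal solution: V_1 = 4.8 V
Part 2:
  I_R1 = (V_0 - V_1)/R1 = (12 - 4.8)/60 = 0.12 A
  Magnitude: I_R1 = 0.12 A
Part 3:
  I_R2 = (V_1 - V_2)/R2 = (4.8 - 0)/40 = 0.12 A
  P_R2 = I_R2² × R2 = (0.12)² × 40 = 0.576 W

Final answers:
1. V_1 = 4.8 V
2. I_R1 = 0.12 A
3. P_R2 = 0.576 W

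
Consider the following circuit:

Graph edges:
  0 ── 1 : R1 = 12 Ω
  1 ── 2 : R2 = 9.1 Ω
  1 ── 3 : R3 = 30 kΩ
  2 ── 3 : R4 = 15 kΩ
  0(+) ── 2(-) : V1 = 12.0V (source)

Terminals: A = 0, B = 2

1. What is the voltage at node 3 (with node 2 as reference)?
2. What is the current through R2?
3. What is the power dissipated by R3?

Nodal analysis, taking node 2 as the 0 V reference.
Source V1 fixes V_0 = 12 V.
KCL at each unknown node (sum of currents leaving = 0; resistances in Ω):
  Node 1: (V_1 - 12)/12 + (V_1 - 0)/9.1 + (V_1 - V_3)/30000 = 0
  Node 3: (V_3 - V_1)/30000 + (V_3 - 0)/15000 = 0
Collecting terms (coefficients in siemens):
  0.1933·V_1 - 0.00003333·V_3 = 1
  0.0001·V_3 - 0.00003333·V_1 = 0
Determinant D = (0.1933)(0.0001) - (-0.00003333)(-0.00003333) = 0.00001932
V_1 = [(1)(0.0001) - (-0.00003333)(0)]/D = 5.175 V
V_3 = [(0.1933)(0) - (1)(-0.00003333)]/D = 1.725 V
Part 1:
  Read off the nodal solution: V_3 = 1.725 V
Part 2:
  I_R2 = (V_1 - V_2)/R2 = (5.175 - 0)/9.1 = 0.5687 A
  Magnitude: I_R2 = 0.5687 A
Part 3:
  I_R3 = (V_1 - V_3)/R3 = (5.175 - 1.725)/30000 = 0.000115 A
  P_R3 = I_R3² × R3 = (0.000115)² × 30000 = 0.0003967 W

Final answers:
1. V_3 = 1.725 V
2. I_R2 = 0.5687 A
3. P_R3 = 0.0003967 W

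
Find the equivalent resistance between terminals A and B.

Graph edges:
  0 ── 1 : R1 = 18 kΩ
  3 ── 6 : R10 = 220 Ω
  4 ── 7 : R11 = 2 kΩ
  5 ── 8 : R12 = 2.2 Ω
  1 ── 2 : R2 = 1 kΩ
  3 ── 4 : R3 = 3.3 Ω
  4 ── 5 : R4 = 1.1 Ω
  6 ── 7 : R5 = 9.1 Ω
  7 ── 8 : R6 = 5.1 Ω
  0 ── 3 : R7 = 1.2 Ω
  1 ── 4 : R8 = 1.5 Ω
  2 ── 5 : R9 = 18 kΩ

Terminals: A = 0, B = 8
The network is not a plain series/parallel combination. Inject a 1 A test current into terminal A (node 0) and return it from terminal B (node 8); then R_eq = V_A / (1 A).
Nodal analysis, taking node 8 as the 0 V reference.
Current source I_test pushes 1 A into node 0 and draws it out of node 8.
KCL at each unknown node (sum of currents leaving = 0; resistances in Ω):
  Node 0: (V_0 - V_1)/18000 + (V_0 - V_3)/1.2 - 1 = 0
  Node 1: (V_1 - V_0)/18000 + (V_1 - V_2)/1000 + (V_1 - V_4)/1.5 = 0
  Node 2: (V_2 - V_1)/1000 + (V_2 - V_5)/18000 = 0
  Node 3: (V_3 - V_0)/1.2 + (V_3 - V_4)/3.3 + (V_3 - V_6)/220 = 0
  Node 4: (V_4 - V_1)/1.5 + (V_4 - V_3)/3.3 + (V_4 - V_5)/1.1 + (V_4 - V_7)/2000 = 0
  Node 5: (V_5 - V_2)/18000 + (V_5 - V_4)/1.1 + (V_5 - 0)/2.2 = 0
  Node 6: (V_6 - V_3)/220 + (V_6 - V_7)/9.1 = 0
  Node 7: (V_7 - V_4)/2000 + (V_7 - V_6)/9.1 + (V_7 - 0)/5.1 = 0
Collecting terms (coefficients in siemens):
  0.8334·V_0 - 0.00005556·V_1 - 0.8333·V_3 = 1
  0.6677·V_1 - 0.00005556·V_0 - 0.001·V_2 - 0.6667·V_4 = 0
  0.001056·V_2 - 0.001·V_1 - 0.00005556·V_5 = 0
  1.141·V_3 - 0.8333·V_0 - 0.303·V_4 - 0.004545·V_6 = 0
  1.879·V_4 - 0.6667·V_1 - 0.303·V_3 - 0.9091·V_5 - 0.0005·V_7 = 0
  1.364·V_5 - 0.00005556·V_2 - 0.9091·V_4 = 0
  0.1144·V_6 - 0.004545·V_3 - 0.1099·V_7 = 0
  0.3065·V_7 - 0.0005·V_4 - 0.1099·V_6 = 0
Solving these 8 simultaneous equations (Gaussian elimination) gives:
  V_0 = 7.613 V, V_1 = 3.205 V, V_2 = 3.149 V, V_3 = 6.414 V
  V_4 = 3.205 V, V_5 = 2.136 V, V_6 = 0.3962 V, V_7 = 0.1473 V
R_eq = V_0 / 1 A = 7.613 Ω

Final answer: 7.613 Ω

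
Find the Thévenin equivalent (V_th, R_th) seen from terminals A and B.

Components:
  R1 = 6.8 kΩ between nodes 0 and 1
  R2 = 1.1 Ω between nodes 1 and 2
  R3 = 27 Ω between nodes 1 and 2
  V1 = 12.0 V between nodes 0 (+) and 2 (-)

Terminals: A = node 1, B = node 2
Step 1 — V_th is the open-circuit voltage V_A - V_B (nothing connected across the terminals).
Nodal analysis, taking node 2 as the 0 V reference.
Source V1 fixes V_0 = 12 V.
KCL at each unknown node (sum of currents leaving = 0; resistances in Ω):
  Node 1: (V_1 - 12)/6800 + (V_1 - 0)/1.1 + (V_1 - 0)/27 = 0
Collecting terms: 0.9463 × V_1 = 0.001765  =>  V_1 = 0.001865 V
V_th = V_1 - V_2 = 0.001865 - 0 = 0.001865 V
Step 2 — R_th: zero the source — replace V1 by a short circuit (node 2 merges into node 0) — and find the resistance seen between A (node 1) and B (node 0).
Reduce the network between node 1 (A) and node 0 (B) by series/parallel combination:
  Rp1 = R1 ‖ R2 ‖ R3 (parallel, all between nodes 0 and 1) = 1/(1/6800 + 1/1.1 + 1/27) = 1.057 Ω
R_th = 1.057 Ω

Final answer: V_th = 0.001865 V, R_th = 1.057 Ω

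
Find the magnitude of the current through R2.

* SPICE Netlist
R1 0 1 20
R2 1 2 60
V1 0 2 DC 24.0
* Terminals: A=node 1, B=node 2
Nodal analysis, taking node 2 as the 0 V reference.
Source V1 fixes V_0 = 24 V.
KCL at each unknown node (sum of currents leaving = 0; resistances in Ω):
  Node 1: (V_1 - 24)/20 + (V_1 - 0)/60 = 0
Collecting terms: 0.06667 × V_1 = 1.2  =>  V_1 = 18 V
I_R2 = (V_1 - V_2)/R2 = (18 - 0)/60 = 0.3 A
|I_R2| = 0.3 A

Final answer: |I_R2| = 0.3 A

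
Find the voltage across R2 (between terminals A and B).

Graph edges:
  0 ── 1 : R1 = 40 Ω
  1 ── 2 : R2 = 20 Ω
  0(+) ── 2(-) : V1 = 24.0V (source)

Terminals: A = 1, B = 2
R1 and R2 are in series across V1 (node 0 → node 1 → node 2), and the output A–B is taken across R2, so this is a voltage divider.
Series current: I = V1/(R1 + R2) = 24/(40 + 20) = 24/60 = 0.4 A
V_R2 = I × R2 = V1 × R2/(R1 + R2) = 24 × 20/60 = 8 V

Final answer: 8 V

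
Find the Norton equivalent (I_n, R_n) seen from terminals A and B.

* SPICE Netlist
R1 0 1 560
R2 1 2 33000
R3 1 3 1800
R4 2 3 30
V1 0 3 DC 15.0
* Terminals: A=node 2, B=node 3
Find the Thévenin equivalent first; then I_n = V_th/R_th and R_n = R_th.
Step 1 — V_th is the open-circuit voltage V_A - V_B (nothing connected across the terminals).
Nodal analysis, taking node 3 as the 0 V reference.
Source V1 fixes V_0 = 15 V.
KCL at each unknown node (sum of currents leaving = 0; resistances in Ω):
  Node 1: (V_1 - 15)/560 + (V_1 - V_2)/33000 + (V_1 - 0)/1800 = 0
  Node 2: (V_2 - V_1)/33000 + (V_2 - 0)/30 = 0
Collecting terms (coefficients in siemens):
  0.002372·V_1 - 0.0000303·V_2 = 0.02679
  0.03336·V_2 - 0.0000303·V_1 = 0
Determinant D = (0.002372)(0.03336) - (-0.0000303)(-0.0000303) = 0.00007912
V_1 = [(0.02679)(0.03336) - (-0.0000303)(0)]/D = 11.29 V
V_2 = [(0.002372)(0) - (0.02679)(-0.0000303)]/D = 0.01026 V
V_th = V_2 - V_3 = 0.01026 - 0 = 0.01026 V
Step 2 — R_th: zero the source — replace V1 by a short circuit (node 3 merges into node 0) — and find the resistance seen between A (node 2) and B (node 0).
Reduce the network between node 2 (A) and node 0 (B) by series/parallel combination:
  Rp1 = R1 ‖ R3 (parallel, both between nodes 0 and 1) = 1/(1/560 + 1/1800) = 427.1 Ω
  Rs1 = R2 + Rp1 (series, joined only at node 1) = 33000 + 427.1 = 33430 Ω
  Rp2 = R4 ‖ Rs1 (parallel, both between nodes 0 and 2) = 1/(1/30 + 1/33430) = 29.97 Ω
R_th = 29.97 Ω
I_n = V_th/R_th = 0.01026/29.97 = 0.0003423 A, and R_n = R_th = 29.97 Ω

Final answer: I_n = 0.0003423 A, R_n = 29.97 Ω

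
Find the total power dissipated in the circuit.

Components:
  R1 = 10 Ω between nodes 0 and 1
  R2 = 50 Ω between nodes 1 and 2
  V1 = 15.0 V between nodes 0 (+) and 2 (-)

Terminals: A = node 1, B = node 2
Nodal analysis, taking node 2 as the 0 V reference.
Source V1 fixes V_0 = 15 V.
KCL at each unknown node (sum of currents leaving = 0; resistances in Ω):
  Node 1: (V_1 - 15)/10 + (V_1 - 0)/50 = 0
Collecting terms: 0.12 × V_1 = 1.5  =>  V_1 = 12.5 V
Power in each resistor, P = (ΔV)²/R:
  P_R1 = (15 - 12.5)²/10 = 0.625 W
  P_R2 = (12.5 - 0)²/50 = 3.125 W
P_total = P_R1 + P_R2 = 3.75 W

Final answer: 3.75 W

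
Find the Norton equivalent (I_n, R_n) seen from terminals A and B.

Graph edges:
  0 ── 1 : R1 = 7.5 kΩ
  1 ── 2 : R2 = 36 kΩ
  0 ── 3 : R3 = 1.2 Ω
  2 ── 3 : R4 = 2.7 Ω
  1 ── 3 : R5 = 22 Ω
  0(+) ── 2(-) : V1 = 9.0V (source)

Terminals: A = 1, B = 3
Find the Thévenin equivalent first; then I_n = V_th/R_th and R_n = R_th.
Step 1 — V_th is the open-circuit voltage V_A - V_B (nothing connected across the terminals).
Nodal analysis, taking node 2 as the 0 V reference.
Source V1 fixes V_0 = 9 V.
KCL at each unknown node (sum of currents leaving = 0; resistances in Ω):
  Node 1: (V_1 - 9)/7500 + (V_1 - 0)/36000 + (V_1 - V_3)/22 = 0
  Node 3: (V_3 - 9)/1.2 + (V_3 - 0)/2.7 + (V_3 - V_1)/22 = 0
Collecting terms (coefficients in siemens):
  0.04562·V_1 - 0.04545·V_3 = 0.0012
  1.249·V_3 - 0.04545·V_1 = 7.5
Determinant D = (0.04562)(1.249) - (-0.04545)(-0.04545) = 0.05492
V_1 = [(0.0012)(1.249) - (-0.04545)(7.5)]/D = 6.235 V
V_3 = [(0.04562)(7.5) - (0.0012)(-0.04545)]/D = 6.231 V
V_th = V_1 - V_3 = 6.235 - 6.231 = 0.0043 V
Step 2 — R_th: zero the source — replace V1 by a short circuit (node 2 merges into node 0) — and find the resistance seen between A (node 1) and B (node 3).
Reduce the network between node 1 (A) and node 3 (B) by series/parallel combination:
  Rp1 = R1 ‖ R2 (parallel, both between nodes 0 and 1) = 1/(1/7500 + 1/36000) = 6207 Ω
  Rp2 = R3 ‖ R4 (parallel, both between nodes 0 and 3) = 1/(1/1.2 + 1/2.7) = 0.8308 Ω
  Rs1 = Rp1 + Rp2 (series, joined only at node 0) = 6207 + 0.8308 = 6208 Ω
  Rp3 = R5 ‖ Rs1 (parallel, both between nodes 1 and 3) = 1/(1/22 + 1/6208) = 21.92 Ω
R_th = 21.92 Ω
I_n = V_th/R_th = 0.0043/21.92 = 0.0001961 A, and R_n = R_th = 21.92 Ω

Final answer: I_n = 0.0001961 A, R_n = 21.92 Ω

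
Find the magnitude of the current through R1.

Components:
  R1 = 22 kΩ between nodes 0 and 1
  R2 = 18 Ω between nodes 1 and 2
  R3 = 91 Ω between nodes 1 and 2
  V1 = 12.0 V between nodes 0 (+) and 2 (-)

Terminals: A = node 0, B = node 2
Nodal analysis, taking node 2 as the 0 V reference.
Source V1 fixes V_0 = 12 V.
KCL at each unknown node (sum of currents leaving = 0; resistances in Ω):
  Node 1: (V_1 - 12)/22000 + (V_1 - 0)/18 + (V_1 - 0)/91 = 0
Collecting terms: 0.06659 × V_1 = 0.0005455  =>  V_1 = 0.008191 V
I_R1 = (V_0 - V_1)/R1 = (12 - 0.008191)/22000 = 0.0005451 A
|I_R1| = 0.0005451 A

Final answer: |I_R1| = 0.0005451 A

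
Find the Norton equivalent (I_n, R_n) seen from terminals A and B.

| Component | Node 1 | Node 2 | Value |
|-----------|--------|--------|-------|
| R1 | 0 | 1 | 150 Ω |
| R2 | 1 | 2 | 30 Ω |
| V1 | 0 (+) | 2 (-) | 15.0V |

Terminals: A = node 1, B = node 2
Find the Thévenin equivalent first; then I_n = V_th/R_th and R_n = R_th.
Step 1 — V_th is the open-circuit voltage V_A - V_B (nothing connected across the terminals).
Nodal analysis, taking node 2 as the 0 V reference.
Source V1 fixes V_0 = 15 V.
KCL at each unknown node (sum of currents leaving = 0; resistances in Ω):
  Node 1: (V_1 - 15)/150 + (V_1 - 0)/30 = 0
Collecting terms: 0.04 × V_1 = 0.1  =>  V_1 = 2.5 V
V_th = V_1 - V_2 = 2.5 - 0 = 2.5 V
Step 2 — R_th: zero the source — replace V1 by a short circuit (node 2 merges into node 0) — and find the resistance seen between A (node 1) and B (node 0).
Reduce the network between node 1 (A) and node 0 (B) by series/parallel combination:
  Rp1 = R1 ‖ R2 (parallel, both between nodes 0 and 1) = 1/(1/150 + 1/30) = 25 Ω
R_th = 25 Ω
I_n = V_th/R_th = 2.5/25 = 0.1 A, and R_n = R_th = 25 Ω

Final answer: I_n = 0.1 A, R_n = 25 Ω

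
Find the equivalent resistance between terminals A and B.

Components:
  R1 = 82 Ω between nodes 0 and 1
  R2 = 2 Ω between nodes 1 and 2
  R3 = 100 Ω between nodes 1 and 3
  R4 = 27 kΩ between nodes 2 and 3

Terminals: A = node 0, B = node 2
Reduce the network between node 0 (A) and node 2 (B) by series/parallel combination:
  Rs1 = R3 + R4 (series, joined only at node 3) = 100 + 27000 = 27100 Ω
  Rp1 = R2 ‖ Rs1 (parallel, both between nodes 1 and 2) = 1/(1/2 + 1/27100) = 2 Ω
  Rs2 = R1 + Rp1 (series, joined only at node 1) = 82 + 2 = 84 Ω
R_eq = 84 Ω

Final answer: 84 Ω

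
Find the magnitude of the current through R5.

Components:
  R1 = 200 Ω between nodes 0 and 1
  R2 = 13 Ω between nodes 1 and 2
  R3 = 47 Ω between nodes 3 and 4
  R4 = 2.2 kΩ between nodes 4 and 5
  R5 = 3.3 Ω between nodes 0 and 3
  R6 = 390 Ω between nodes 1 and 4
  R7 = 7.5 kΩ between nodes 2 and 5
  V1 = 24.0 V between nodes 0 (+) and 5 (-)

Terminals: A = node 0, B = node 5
Nodal analysis, taking node 5 as the 0 V reference.
Source V1 fixes V_0 = 24 V.
KCL at each unknown node (sum of currents leaving = 0; resistances in Ω):
  Node 1: (V_1 - 24)/200 + (V_1 - V_2)/13 + (V_1 - V_4)/390 = 0
  Node 2: (V_2 - V_1)/13 + (V_2 - 0)/7500 = 0
  Node 3: (V_3 - V_4)/47 + (V_3 - 24)/3.3 = 0
  Node 4: (V_4 - V_3)/47 + (V_4 - 0)/2200 + (V_4 - V_1)/390 = 0
Collecting terms (coefficients in siemens):
  0.08449·V_1 - 0.07692·V_2 - 0.002564·V_4 = 0.12
  0.07706·V_2 - 0.07692·V_1 = 0
  0.3243·V_3 - 0.02128·V_4 = 7.273
  0.0243·V_4 - 0.002564·V_1 - 0.02128·V_3 = 0
Solving these 4 simultaneous equations (Gaussian elimination) gives:
  V_1 = 23.4 V, V_2 = 23.36 V, V_3 = 23.96 V, V_4 = 23.46 V
I_R5 = (V_0 - V_3)/R5 = (24 - 23.96)/3.3 = 0.0108 A
|I_R5| = 0.0108 A

Final answer: |I_R5| = 0.0108 A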